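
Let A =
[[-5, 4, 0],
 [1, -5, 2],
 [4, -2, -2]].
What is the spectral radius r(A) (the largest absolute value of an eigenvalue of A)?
r(A) ≈ 5.9663

The eigenvalues of A are the roots of its characteristic polynomial. With M = A (coefficients from the trace, the sum of principal 2x2 minors, and det A):
  p(λ) = det(λ I - M) = λ^3 + 12λ^2 + 45λ + 30.
No integer candidate from the rational root theorem (±divisors of 30) is a root, so the roots are irrational. The cubic discriminant is Δ = -12960 < 0, so there is one real root and a complex-conjugate pair. p(-1) = -4 and p(0) = 30 have opposite signs, so a root lies in (-1, 0); Newton's method refines it to λ ≈ -0.8428. Dividing out (λ - (-0.8428)) leaves approximately λ^2 + 11.1572λ + 35.5971. For λ^2 + 11.1572λ + 35.5971 the discriminant is -17.9044. It is negative, so the remaining roots are the complex-conjugate pair λ ≈ -5.5786 ± 2.1157i. Their product equals the constant term, so |λ|^2 ≈ 35.5971 and |λ| ≈ 5.9663.
Thus the eigenvalues (to 4 decimals) are -0.8428 (modulus 0.8428); -5.5786 ± 2.1157i (modulus 5.9663). The spectral radius is the largest modulus: r(A) ≈ 5.9663. (Cross-check: r(A) ≤ ||A||_2 ≈ 8.7484; equality holds whenever A is normal, though it can also hold for some non-normal A.)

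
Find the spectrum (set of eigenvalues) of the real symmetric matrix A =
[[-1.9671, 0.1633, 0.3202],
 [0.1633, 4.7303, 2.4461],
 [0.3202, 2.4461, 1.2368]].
sigma(A) ≈ {-2, 0, 6}

A is real symmetric, so its spectrum consists of real eigenvalues. Expanding the characteristic polynomial of the displayed matrix gives
  det(λ I - A) = p(λ) = λ^3 + (-4)λ^2 + (-12)λ + (0).
Solving p(λ) = 0 yields eigenvalues ≈ -2, 0, 6. (A is shown rounded to 4 decimals, so these recover the underlying integer eigenvalues to within that precision.)
Verification: the trace of A = 4 equals the sum of eigenvalues 4, and det(A) ≈ -0.0006 matches the eigenvalue product 0.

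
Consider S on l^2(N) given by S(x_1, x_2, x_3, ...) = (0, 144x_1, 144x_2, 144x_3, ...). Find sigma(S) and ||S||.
sigma(S) = closed disk {z in C : |z| ≤ 144}; ||S|| = 144

Note S = 144·U where U is the unit right shift (U x)_k = x_{k-1} (with x_0 := 0); so ||S|| = 144||U|| and sigma(S) = 144·sigma(U). ||S x||^2 = sum_{k≥1} |144x_k|^2 = 20736||x||^2, so ||S|| = 144 and sigma(S) ⊂ {|z| ≤ 144}. For any |lambda| < 144, the equation (S - lambda I) x = 0 forces x_1 = 0, then 144x_k = lambda x_{k+1} ⇒ x = 0, so S has no eigenvalues. But (S - lambda I) is not surjective for |lambda| < 144: solving (S - lambda I) x = e_1 would require x_n proportional to (lambda/144)^(-n), which is not in l^2. So every |lambda| < 144 lies in the residual spectrum. The boundary |lambda| = 144 is in the approximate point spectrum (the spectrum is closed). Hence sigma(S) is the closed disk of radius 144.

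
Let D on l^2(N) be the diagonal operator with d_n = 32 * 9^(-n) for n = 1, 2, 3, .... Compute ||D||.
||D|| = 32/9 (attained at n = 1)

For D diagonal, ||D|| = sup_n |d_n|. The sequence d_n = 32 * 9^(-n) is positive and strictly decreasing (ratio 9^(-1) < 1), so the supremum is d_1 = 32/9. Hence ||D|| = 32/9.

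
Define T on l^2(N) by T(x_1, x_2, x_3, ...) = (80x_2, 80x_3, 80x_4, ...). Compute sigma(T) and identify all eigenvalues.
sigma(T) = closed disk {z in C : |z| ≤ 80}; sigma_p(T) = open disk {z in C : |z| < 80}

Note T = 80·V where V is the unit left shift (V x)_k = x_{k+1}; so sigma(T) = 80·sigma(V) and ||T|| = 80||V||. ||T x||^2 = 6400sum_{k≥2} |x_k|^2 ≤ 6400||x||^2, with equality on {x : x_1 = 0}, so ||T|| = 80. For any lambda with |lambda| < 80, set r = lambda/80 (|r| < 1); the vector x = (1, r, r^2, ...) is in l^2 and satisfies T x = 80(r, r^2, ...) = lambda x, so lambda is an eigenvalue. On the boundary |lambda| = 80 the geometric series diverges, so no l^2 eigenvector exists, but these lambda lie in the approximate point spectrum. Hence sigma(T) is the closed disk of radius 80 and sigma_p(T) is the open disk.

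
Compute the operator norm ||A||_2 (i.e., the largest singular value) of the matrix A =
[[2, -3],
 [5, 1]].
||A||_2 = sqrt((39 + sqrt(365))/2) ≈ 5.39 (= sqrt(largest eigenvalue of A^T A))

||A||_2 = sigma_max(A) = sqrt(lambda_max(A^T A)). Form the symmetric matrix M = A^T A =
[[29, -1],
 [-1, 10]].
Its characteristic polynomial (trace, determinant of M give the coefficients) is
  p(λ) = det(λ I - M) = λ^2 - 39λ + 289.
For λ^2 - 39λ + 289 the discriminant is 365. It is nonnegative but not a perfect square, so the roots are real and irrational: λ = (39 ± sqrt(365))/2 ≈ 29.0525, 9.9475.
So the eigenvalues of A^T A are ≈ 9.9475, 29.0525 (all ≥ 0, as they must be for A^T A). The largest is λ_max = (39 + sqrt(365))/2 ≈ 29.0525, hence ||A||_2 = sqrt(λ_max) = sqrt((39 + sqrt(365))/2) ≈ 5.39.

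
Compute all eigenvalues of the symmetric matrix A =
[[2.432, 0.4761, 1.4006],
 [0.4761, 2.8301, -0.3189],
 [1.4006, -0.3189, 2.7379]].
sigma(A) ≈ {1, 3, 4}

A is real symmetric, so its spectrum consists of real eigenvalues. Expanding the characteristic polynomial of the displayed matrix gives
  det(λ I - A) = p(λ) = λ^3 + (-8)λ^2 + (19)λ + (-12).
Solving p(λ) = 0 yields eigenvalues ≈ 1, 3, 4. (A is shown rounded to 4 decimals, so these recover the underlying integer eigenvalues to within that precision.)
Verification: the trace of A = 8 equals the sum of eigenvalues 8, and det(A) ≈ 11.9994 matches the eigenvalue product 12.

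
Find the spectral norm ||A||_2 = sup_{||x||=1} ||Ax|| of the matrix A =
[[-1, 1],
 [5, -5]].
||A||_2 = sqrt(52) ≈ 7.2111 (= sqrt(largest eigenvalue of A^T A))

||A||_2 = sigma_max(A) = sqrt(lambda_max(A^T A)). Form the symmetric matrix M = A^T A =
[[26, -26],
 [-26, 26]].
Its characteristic polynomial (trace, determinant of M give the coefficients) is
  p(λ) = det(λ I - M) = λ^2 - 52λ.
For λ^2 - 52λ the discriminant is 2704. It is a perfect square (52^2), so the roots are rational: λ = (52 ± 52)/2 = 52, 0.
So the eigenvalues of A^T A are ≈ 0, 52 (all ≥ 0, as they must be for A^T A). The largest is λ_max = 52, hence ||A||_2 = sqrt(λ_max) = sqrt(52) ≈ 7.2111.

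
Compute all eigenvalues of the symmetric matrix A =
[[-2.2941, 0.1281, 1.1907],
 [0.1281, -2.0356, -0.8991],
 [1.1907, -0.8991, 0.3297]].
sigma(A) ≈ {-3, -2, 1}

A is real symmetric, so its spectrum consists of real eigenvalues. Expanding the characteristic polynomial of the displayed matrix gives
  det(λ I - A) = p(λ) = λ^3 + (4)λ^2 + (1)λ + (-6).
Solving p(λ) = 0 yields eigenvalues ≈ -3, -2, 1. (A is shown rounded to 4 decimals, so these recover the underlying integer eigenvalues to within that precision.)
Verification: the trace of A = -4 equals the sum of eigenvalues -4, and det(A) ≈ 6.0005 matches the eigenvalue product 6.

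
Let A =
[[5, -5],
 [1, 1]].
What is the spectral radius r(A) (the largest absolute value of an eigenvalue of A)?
r(A) = sqrt(10) ≈ 3.1623

The eigenvalues of A are the roots of its characteristic polynomial. With M = A (coefficients from the trace and determinant):
  p(λ) = det(λ I - M) = λ^2 - 6λ + 10.
For λ^2 - 6λ + 10 the discriminant is -4. It is negative, so the roots are the complex-conjugate pair λ = 3 ± (sqrt(4)/2) i ≈ 3 ± 1i. For a conjugate pair the product of the roots equals the constant term, so |λ|^2 = 10 and |λ| = sqrt(10) ≈ 3.1623.
Thus the eigenvalues (to 4 decimals) are 3 ± 1i (modulus 3.1623). The spectral radius is the largest modulus: r(A) = sqrt(10) ≈ 3.1623. (Cross-check: r(A) ≤ ||A||_2 ≈ 7.0711; equality holds whenever A is normal, though it can also hold for some non-normal A.)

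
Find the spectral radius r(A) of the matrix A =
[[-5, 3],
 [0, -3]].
r(A) = 5

The eigenvalues of A are the roots of its characteristic polynomial. With M = A (coefficients from the trace and determinant):
  p(λ) = det(λ I - M) = λ^2 + 8λ + 15.
For λ^2 + 8λ + 15 the discriminant is 4. It is a perfect square (2^2), so the roots are rational: λ = (-8 ± 2)/2 = -3, -5.
Thus the eigenvalues (to 4 decimals) are -3 (modulus 3); -5 (modulus 5). The spectral radius is the largest modulus: r(A) = 5. (Cross-check: r(A) ≤ ||A||_2 ≈ 6.0748; equality holds whenever A is normal, though it can also hold for some non-normal A.)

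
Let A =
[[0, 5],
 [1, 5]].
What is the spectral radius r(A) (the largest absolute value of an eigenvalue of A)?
r(A) = (5 + sqrt(45))/2 ≈ 5.8541

The eigenvalues of A are the roots of its characteristic polynomial. With M = A (coefficients from the trace and determinant):
  p(λ) = det(λ I - M) = λ^2 - 5λ - 5.
For λ^2 - 5λ - 5 the discriminant is 45. It is nonnegative but not a perfect square, so the roots are real and irrational: λ = (5 ± sqrt(45))/2 ≈ 5.8541, -0.8541.
Thus the eigenvalues (to 4 decimals) are 5.8541 (modulus 5.8541); -0.8541 (modulus 0.8541). The spectral radius is the largest modulus: r(A) = (5 + sqrt(45))/2 ≈ 5.8541. (Cross-check: r(A) ≤ ||A||_2 ≈ 7.1067; equality holds whenever A is normal, though it can also hold for some non-normal A.)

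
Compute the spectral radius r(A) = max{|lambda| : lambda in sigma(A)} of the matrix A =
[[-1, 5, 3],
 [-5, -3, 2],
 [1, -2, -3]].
r(A) ≈ 5.86

The eigenvalues of A are the roots of its characteristic polynomial. With M = A (coefficients from the trace, the sum of principal 2x2 minors, and det A):
  p(λ) = det(λ I - M) = λ^3 + 7λ^2 + 41λ + 39.
No integer candidate from the rational root theorem (±divisors of 39) is a root, so the roots are irrational. The cubic discriminant is Δ = -86416 < 0, so there is one real root and a complex-conjugate pair. p(-2) = -23 and p(-1) = 4 have opposite signs, so a root lies in (-2, -1); Newton's method refines it to λ ≈ -1.1357. Dividing out (λ - (-1.1357)) leaves approximately λ^2 + 5.8643λ + 34.3399. For λ^2 + 5.8643λ + 34.3399 the discriminant is -102.9696. It is negative, so the remaining roots are the complex-conjugate pair λ ≈ -2.9321 ± 5.0737i. Their product equals the constant term, so |λ|^2 ≈ 34.3399 and |λ| ≈ 5.86.
Thus the eigenvalues (to 4 decimals) are -1.1357 (modulus 1.1357); -2.9321 ± 5.0737i (modulus 5.86). The spectral radius is the largest modulus: r(A) ≈ 5.86. (Cross-check: r(A) ≤ ||A||_2 ≈ 6.8683; equality holds whenever A is normal, though it can also hold for some non-normal A.)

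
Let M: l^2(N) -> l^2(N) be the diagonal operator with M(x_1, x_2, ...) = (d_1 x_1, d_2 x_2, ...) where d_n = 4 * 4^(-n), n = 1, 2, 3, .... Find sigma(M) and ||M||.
sigma(M) = {4 * 4^(-n) : n ≥ 1} ∪ {0}; ||M|| = 1

A bounded diagonal operator on l^2 with diagonal entries d_n has spectrum equal to the closure of {d_n : n ≥ 1}: every d_n is an eigenvalue (with eigenvector e_n), so {d_n} ⊂ sigma(M); the spectrum is closed, so its closure is too; and for lambda not in the closure, (M - lambda I) has bounded inverse (the diagonal entries 1/(d_n - lambda) are bounded). For our sequence d_n = 4 * 4^(-n), n = 1, 2, 3, ...:
  - {d_n} = {4 * 4^(-n) : n ≥ 1}; the only limit point is 0
  - closure = {4 * 4^(-n) : n ≥ 1} ∪ {0}
For the norm: a diagonal operator has ||M|| = sup_n |d_n|. Here d_n = 4 * 4^(-n) is positive and decreasing, so sup_n |d_n| = d_1 = 4/4 = 1. So ||M|| = 1.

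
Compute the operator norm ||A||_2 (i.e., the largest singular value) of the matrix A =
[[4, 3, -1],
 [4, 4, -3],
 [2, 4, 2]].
||A||_2 ≈ 8.7971 (= sqrt(largest eigenvalue of A^T A))

||A||_2 = sigma_max(A) = sqrt(lambda_max(A^T A)). Form the symmetric matrix M = A^T A =
[[36, 36, -12],
 [36, 41, -7],
 [-12, -7, 14]].
Its characteristic polynomial (trace, sum of principal 2x2 minors, determinant of M give the coefficients) is
  p(λ) = det(λ I - M) = λ^3 - 91λ^2 + 1065λ - 900.
No integer candidate from the rational root theorem (±divisors of 900) is a root, so the roots are irrational. The cubic discriminant is Δ = 3396016125 > 0, so there are three distinct real roots. p(0) = -900 and p(1) = 75 have opposite signs, so a root lies in (0, 1); Newton's method refines it to λ ≈ 0.9161. p(12) = 504 and p(13) = -237 have opposite signs, so a root lies in (12, 13); Newton's method refines it to λ ≈ 12.6954. p(77) = -1901 and p(78) = 3078 have opposite signs, so a root lies in (77, 78); Newton's method refines it to λ ≈ 77.3886. Check (Vieta): the three roots sum to 91, matching tr M = 91.
So the eigenvalues of A^T A are ≈ 0.9161, 12.6954, 77.3886 (all ≥ 0, as they must be for A^T A). The largest is λ_max ≈ 77.3886, hence ||A||_2 = sqrt(λ_max) ≈ 8.7971.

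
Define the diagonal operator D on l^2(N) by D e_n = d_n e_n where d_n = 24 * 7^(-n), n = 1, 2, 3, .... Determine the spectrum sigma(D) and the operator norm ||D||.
sigma(D) = {24 * 7^(-n) : n ≥ 1} ∪ {0}; ||D|| = 24/7

A bounded diagonal operator on l^2 with diagonal entries d_n has spectrum equal to the closure of {d_n : n ≥ 1}: every d_n is an eigenvalue (with eigenvector e_n), so {d_n} ⊂ sigma(D); the spectrum is closed, so its closure is too; and for lambda not in the closure, (D - lambda I) has bounded inverse (the diagonal entries 1/(d_n - lambda) are bounded). For our sequence d_n = 24 * 7^(-n), n = 1, 2, 3, ...:
  - {d_n} = {24 * 7^(-n) : n ≥ 1}; the only limit point is 0
  - closure = {24 * 7^(-n) : n ≥ 1} ∪ {0}
For the norm: a diagonal operator has ||D|| = sup_n |d_n|. Here d_n = 24 * 7^(-n) is positive and decreasing, so sup_n |d_n| = d_1 = 24/7. So ||D|| = 24/7.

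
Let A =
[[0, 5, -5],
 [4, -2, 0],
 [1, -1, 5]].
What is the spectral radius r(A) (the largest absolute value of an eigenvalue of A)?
r(A) ≈ 5.1801

The eigenvalues of A are the roots of its characteristic polynomial. With M = A (coefficients from the trace, the sum of principal 2x2 minors, and det A):
  p(λ) = det(λ I - M) = λ^3 - 3λ^2 - 25λ + 90.
No integer candidate from the rational root theorem (±divisors of 90) is a root, so the roots are irrational. The cubic discriminant is Δ = -19355 < 0, so there is one real root and a complex-conjugate pair. p(-6) = -84 and p(-5) = 15 have opposite signs, so a root lies in (-6, -5); Newton's method refines it to λ ≈ -5.1801. Dividing out (λ - (-5.1801)) leaves approximately λ^2 - 8.1801λ + 17.3741. For λ^2 - 8.1801λ + 17.3741 the discriminant is -2.5819. It is negative, so the remaining roots are the complex-conjugate pair λ ≈ 4.0901 ± 0.8034i. Their product equals the constant term, so |λ|^2 ≈ 17.3741 and |λ| ≈ 4.1682.
Thus the eigenvalues (to 4 decimals) are -5.1801 (modulus 5.1801); 4.0901 ± 0.8034i (modulus 4.1682). The spectral radius is the largest modulus: r(A) ≈ 5.1801. (Cross-check: r(A) ≤ ||A||_2 ≈ 8.5543; equality holds whenever A is normal, though it can also hold for some non-normal A.)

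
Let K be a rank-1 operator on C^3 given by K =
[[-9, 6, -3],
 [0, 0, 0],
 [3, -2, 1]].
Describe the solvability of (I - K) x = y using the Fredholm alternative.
(I - K) is invertible (det(I - K) = 9 ≠ 0), so for every y in C^3 the equation (I - K) x = y has a unique solution.

K has rank 1, so it is an outer product K = u v^T: every row of K is a multiple of one row vector. Reading off the entries, u = (-3, 0, 1) and v = (3, -2, 1) (row i of K equals u_i·v^T). A rank-one matrix u v^T satisfies K u = u (v·u) and kills the (2)-dimensional subspace v^⊥, so its characteristic polynomial is lambda^2 (lambda - v·u) with v·u = tr K = -8. Hence the eigenvalues of I - K are 1 (multiplicity 2) and 1 - (-8) = 9, so det(I - K) = 9. (Direct check: I - K =
[[10, -6, 3],
 [0, 1, 0],
 [-3, 2, 0]]
has determinant 9.) The finite-dimensional Fredholm alternative says: either (I - K) is invertible, or ker(I - K) ≠ {0} and then range(I - K) = ker((I - K)^*)^⊥, with dim ker(I - K) = dim ker((I - K)^*). Since det(I - K) ≠ 0, 1 is not an eigenvalue of K and ker(I - K) = {0}, so we are in the first case: for every y there is a unique x = (I - K)^(-1) y. Explicitly, by the Sherman–Morrison formula, (I - u v^T)^(-1) = I + u v^T/(1 - v·u), i.e. (I - K)^(-1) = I + K/(9).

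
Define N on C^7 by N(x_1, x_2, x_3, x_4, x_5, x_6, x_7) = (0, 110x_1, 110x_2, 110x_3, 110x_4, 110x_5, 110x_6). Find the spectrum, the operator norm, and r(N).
sigma(N) = {0}; ||N|| = 110; r(N) = 0. (N is nilpotent with N^7 = 0.)

On C^7, N is a strictly lower-triangular matrix with 110 on the subdiagonal and zeros elsewhere, so its characteristic polynomial is lambda^7 and every eigenvalue is 0: sigma(N) = {0}. For the operator norm, N e_i = 110e_{i+1} for i = 1, ..., 6 and N e_7 = 0, so the singular values of N are 110 (with multiplicity 6) and 0; hence ||N|| = 110. The spectral radius r(N) = max|lambda| = 0. Note ||N|| > r(N) — characteristic of non-normal nilpotent operators. Indeed N^7 = 0.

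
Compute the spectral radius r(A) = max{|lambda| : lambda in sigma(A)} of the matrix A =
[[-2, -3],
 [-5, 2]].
r(A) = sqrt(76)/2 ≈ 4.3589

The eigenvalues of A are the roots of its characteristic polynomial. With M = A (coefficients from the trace and determinant):
  p(λ) = det(λ I - M) = λ^2 - 19.
For λ^2 - 19 the discriminant is 76. It is nonnegative but not a perfect square, so the roots are real and irrational: λ = ± sqrt(76)/2 ≈ 4.3589, -4.3589.
Thus the eigenvalues (to 4 decimals) are 4.3589 (modulus 4.3589); -4.3589 (modulus 4.3589). The spectral radius is the largest modulus: r(A) = sqrt(76)/2 ≈ 4.3589. (Cross-check: r(A) ≤ ||A||_2 ≈ 5.4721; equality holds whenever A is normal, though it can also hold for some non-normal A.)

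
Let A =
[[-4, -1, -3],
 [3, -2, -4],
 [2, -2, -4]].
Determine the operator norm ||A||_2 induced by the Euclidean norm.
||A||_2 ≈ 7.3297 (= sqrt(largest eigenvalue of A^T A))

||A||_2 = sigma_max(A) = sqrt(lambda_max(A^T A)). Form the symmetric matrix M = A^T A =
[[29, -6, -8],
 [-6, 9, 19],
 [-8, 19, 41]].
Its characteristic polynomial (trace, sum of principal 2x2 minors, determinant of M give the coefficients) is
  p(λ) = det(λ I - M) = λ^3 - 79λ^2 + 1358λ - 4.
No integer candidate from the rational root theorem (±divisors of 4) is a root, so the roots are irrational. The cubic discriminant is Δ = 1491763924 > 0, so there are three distinct real roots. p(0) = -4 and p(1) = 1276 have opposite signs, so a root lies in (0, 1); Newton's method refines it to λ ≈ 0.0029. p(25) = 196 and p(26) = -524 have opposite signs, so a root lies in (25, 26); Newton's method refines it to λ ≈ 25.273. p(53) = -1064 and p(54) = 428 have opposite signs, so a root lies in (53, 54); Newton's method refines it to λ ≈ 53.7241. Check (Vieta): the three roots sum to 79, matching tr M = 79.
So the eigenvalues of A^T A are ≈ 0.0029, 25.273, 53.7241 (all ≥ 0, as they must be for A^T A). The largest is λ_max ≈ 53.7241, hence ||A||_2 = sqrt(λ_max) ≈ 7.3297.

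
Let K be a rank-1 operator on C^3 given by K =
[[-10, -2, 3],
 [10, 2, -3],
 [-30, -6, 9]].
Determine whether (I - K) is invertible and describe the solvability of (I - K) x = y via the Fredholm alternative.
(I - K) is singular (det(I - K) = 0, i.e. 1 ∈ sigma(K)). (I - K) x = y is solvable iff y ⊥ ker((I - K)^*) = span{(-10, -2, 3)}, i.e. iff -10y_1 - 2y_2 + 3y_3 = 0. When solvable, the solutions are x = y + c·(1, -1, 3), c arbitrary (ker(I - K) = span{(1, -1, 3)}, dimension 1).

K has rank 1, so it is an outer product K = u v^T: every row of K is a multiple of one row vector. Reading off the entries, u = (1, -1, 3) and v = (-10, -2, 3) (row i of K equals u_i·v^T). A rank-one matrix u v^T satisfies K u = u (v·u) and kills the (2)-dimensional subspace v^⊥, so its characteristic polynomial is lambda^2 (lambda - v·u) with v·u = tr K = 1. Hence the eigenvalues of I - K are 1 (multiplicity 2) and 1 - (1) = 0, so det(I - K) = 0. (Direct check: I - K =
[[11, 2, -3],
 [-10, -1, 3],
 [30, 6, -8]]
has determinant 0.) So 1 is an eigenvalue of K and (I - K) is not invertible. The finite-dimensional Fredholm alternative says: either (I - K) is invertible, or ker(I - K) ≠ {0} and then range(I - K) = ker((I - K)^*)^⊥, with dim ker(I - K) = dim ker((I - K)^*). We are in the second case, so we need both kernels. Kernel of I - K: (I - K) u = u - u (v·u) = u - u = 0, so ker(I - K) = span{u} = span{(1, -1, 3)} (it is exactly 1-dimensional because rank(I - K) = 2). Kernel of the adjoint: K is real, so (I - K)^* = I - K^T = I - v u^T, and (I - v u^T) v = v - v (u·v) = 0; hence ker((I - K)^*) = span{v} = span{(-10, -2, 3)}. Therefore (I - K) x = y is solvable iff <y, v> = 0, i.e. iff -10y_1 - 2y_2 + 3y_3 = 0. When this holds, K y = u (v·y) = 0, so (I - K) y = y and x = y is a particular solution; the full solution set is the line x = y + c·u = y + c·(1, -1, 3), c ∈ C.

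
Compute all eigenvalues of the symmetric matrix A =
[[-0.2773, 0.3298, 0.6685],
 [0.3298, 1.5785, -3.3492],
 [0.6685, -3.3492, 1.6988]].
sigma(A) ≈ {-2, 0, 5}

A is real symmetric, so its spectrum consists of real eigenvalues. Expanding the characteristic polynomial of the displayed matrix gives
  det(λ I - A) = p(λ) = λ^3 + (-3)λ^2 + (-10)λ + (0).
Solving p(λ) = 0 yields eigenvalues ≈ -2, 0, 5. (A is shown rounded to 4 decimals, so these recover the underlying integer eigenvalues to within that precision.)
Verification: the trace of A = 3 equals the sum of eigenvalues 3, and det(A) ≈ -0.0001 matches the eigenvalue product 0.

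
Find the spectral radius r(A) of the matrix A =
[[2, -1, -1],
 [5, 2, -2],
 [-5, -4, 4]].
r(A) ≈ 6.6474

The eigenvalues of A are the roots of its characteristic polynomial. With M = A (coefficients from the trace, the sum of principal 2x2 minors, and det A):
  p(λ) = det(λ I - M) = λ^3 - 8λ^2 + 12λ - 20.
No integer candidate from the rational root theorem (±divisors of 20) is a root, so the roots are irrational. The cubic discriminant is Δ = -14896 < 0, so there is one real root and a complex-conjugate pair. p(6) = -20 and p(7) = 15 have opposite signs, so a root lies in (6, 7); Newton's method refines it to λ ≈ 6.6474. Dividing out (λ - (6.6474)) leaves approximately λ^2 - 1.3526λ + 3.0087. For λ^2 - 1.3526λ + 3.0087 the discriminant is -10.2052. It is negative, so the remaining roots are the complex-conjugate pair λ ≈ 0.6763 ± 1.5973i. Their product equals the constant term, so |λ|^2 ≈ 3.0087 and |λ| ≈ 1.7346.
Thus the eigenvalues (to 4 decimals) are 6.6474 (modulus 6.6474); 0.6763 ± 1.5973i (modulus 1.7346). The spectral radius is the largest modulus: r(A) ≈ 6.6474. (Cross-check: r(A) ≤ ||A||_2 ≈ 9.4896; equality holds whenever A is normal, though it can also hold for some non-normal A.)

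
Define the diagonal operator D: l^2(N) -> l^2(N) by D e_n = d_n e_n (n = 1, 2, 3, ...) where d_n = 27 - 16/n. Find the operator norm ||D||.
||D|| = 27

For a diagonal operator on l^2 with entries d_n, ||D|| = sup_n |d_n|. Here d_1 = 11, d_2 = 19, ..., and d_n = 27 - 16/n increases monotonically toward 27. All terms lie in [11, 27), so |d_n| = d_n and the supremum is the limit 27, which is not attained by any individual d_n. Hence ||D|| = 27.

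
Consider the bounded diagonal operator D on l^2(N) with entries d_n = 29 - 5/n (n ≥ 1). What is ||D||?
||D|| = 29

For a diagonal operator on l^2 with entries d_n, ||D|| = sup_n |d_n|. Here d_1 = 24, d_2 = 53/2, ..., and d_n = 29 - 5/n increases monotonically toward 29. All terms lie in [24, 29), so |d_n| = d_n and the supremum is the limit 29, which is not attained by any individual d_n. Hence ||D|| = 29.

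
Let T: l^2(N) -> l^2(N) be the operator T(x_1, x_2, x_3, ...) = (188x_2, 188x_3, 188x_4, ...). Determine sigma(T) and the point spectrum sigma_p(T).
sigma(T) = closed disk {z in C : |z| ≤ 188}; sigma_p(T) = open disk {z in C : |z| < 188}

Note T = 188·V where V is the unit left shift (V x)_k = x_{k+1}; so sigma(T) = 188·sigma(V) and ||T|| = 188||V||. ||T x||^2 = 35344sum_{k≥2} |x_k|^2 ≤ 35344||x||^2, with equality on {x : x_1 = 0}, so ||T|| = 188. For any lambda with |lambda| < 188, set r = lambda/188 (|r| < 1); the vector x = (1, r, r^2, ...) is in l^2 and satisfies T x = 188(r, r^2, ...) = lambda x, so lambda is an eigenvalue. On the boundary |lambda| = 188 the geometric series diverges, so no l^2 eigenvector exists, but these lambda lie in the approximate point spectrum. Hence sigma(T) is the closed disk of radius 188 and sigma_p(T) is the open disk.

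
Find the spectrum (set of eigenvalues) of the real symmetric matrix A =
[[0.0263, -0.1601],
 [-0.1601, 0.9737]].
sigma(A) ≈ {0, 1}

A is real symmetric, so its spectrum consists of real eigenvalues. Expanding the characteristic polynomial of the displayed matrix gives
  det(λ I - A) = p(λ) = λ^2 + (-1)λ + (0).
Solving p(λ) = 0 yields eigenvalues ≈ 0, 1. (A is shown rounded to 4 decimals, so these recover the underlying integer eigenvalues to within that precision.)
Verification: the trace of A = 1 equals the sum of eigenvalues 1, and det(A) ≈ -0.0000 matches the eigenvalue product 0.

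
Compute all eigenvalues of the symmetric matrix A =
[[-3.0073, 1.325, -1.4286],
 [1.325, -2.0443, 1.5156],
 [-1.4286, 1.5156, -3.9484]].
sigma(A) ≈ {-6, -2, -1}

A is real symmetric, so its spectrum consists of real eigenvalues. Expanding the characteristic polynomial of the displayed matrix gives
  det(λ I - A) = p(λ) = λ^3 + (9)λ^2 + (20)λ + (12).
Solving p(λ) = 0 yields eigenvalues ≈ -6, -2, -1. (A is shown rounded to 4 decimals, so these recover the underlying integer eigenvalues to within that precision.)
Verification: the trace of A = -9 equals the sum of eigenvalues -9, and det(A) ≈ -11.9998 matches the eigenvalue product -12.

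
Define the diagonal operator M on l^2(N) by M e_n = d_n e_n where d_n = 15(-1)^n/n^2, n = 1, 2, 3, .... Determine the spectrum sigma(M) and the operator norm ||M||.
sigma(M) = {15(-1)^n/n^2 : n ≥ 1} ∪ {0}; ||M|| = 15

A bounded diagonal operator on l^2 with diagonal entries d_n has spectrum equal to the closure of {d_n : n ≥ 1}: every d_n is an eigenvalue (with eigenvector e_n), so {d_n} ⊂ sigma(M); the spectrum is closed, so its closure is too; and for lambda not in the closure, (M - lambda I) has bounded inverse (the diagonal entries 1/(d_n - lambda) are bounded). For our sequence d_n = 15(-1)^n/n^2, n = 1, 2, 3, ...:
  - {d_n} = {15(-1)^n/n^2 : n ≥ 1}; the only limit point is 0
  - closure = {15(-1)^n/n^2 : n ≥ 1} ∪ {0}
For the norm: a diagonal operator has ||M|| = sup_n |d_n|. Here |d_n| = 15/n^2 is decreasing, so sup_n |d_n| = |d_1| = 15. So ||M|| = 15.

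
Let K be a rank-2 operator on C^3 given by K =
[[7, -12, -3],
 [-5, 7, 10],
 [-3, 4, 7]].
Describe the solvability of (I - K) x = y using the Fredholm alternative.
(I - K) is invertible (det(I - K) = 18 ≠ 0), so for every y in C^3 the equation (I - K) x = y has a unique solution.

K has rank 2 and factors as K = U V^T = u1 v1^T + u2 v2^T with u1 = (-3, -1, -1), v1 = (-1, 2, -1), u2 = (-2, 3, 2), v2 = (-2, 3, 3) (multiplying out reproduces the displayed K). The nonzero eigenvalues of U V^T coincide with those of the 2 x 2 matrix G = V^T U = [[v1·u1, v1·u2], [v2·u1, v2·u2]] = [[2, 6], [0, 19]], and by the Sylvester determinant identity det(I_3 - U V^T) = det(I_2 - V^T U) = det([[-1, -6], [0, -18]]) = (-1)(-18) - (-6)(0) = 18. (Direct check: I - K =
[[-6, 12, 3],
 [5, -6, -10],
 [3, -4, -6]]
has determinant 18.) The finite-dimensional Fredholm alternative says: either (I - K) is invertible, or ker(I - K) ≠ {0} and then range(I - K) = ker((I - K)^*)^⊥, with dim ker(I - K) = dim ker((I - K)^*). Since det(I - K) ≠ 0, 1 is not an eigenvalue of K and ker(I - K) = {0}, so we are in the first case: for every y there is a unique x = (I - K)^(-1) y. (Explicitly, by the Woodbury identity, (I - U V^T)^(-1) = I + U (I_2 - G)^(-1) V^T.)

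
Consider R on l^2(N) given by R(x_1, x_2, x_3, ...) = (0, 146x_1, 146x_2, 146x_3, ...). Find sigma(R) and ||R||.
sigma(R) = closed disk {z in C : |z| ≤ 146}; ||R|| = 146

Note R = 146·U where U is the unit right shift (U x)_k = x_{k-1} (with x_0 := 0); so ||R|| = 146||U|| and sigma(R) = 146·sigma(U). ||R x||^2 = sum_{k≥1} |146x_k|^2 = 21316||x||^2, so ||R|| = 146 and sigma(R) ⊂ {|z| ≤ 146}. For any |lambda| < 146, the equation (R - lambda I) x = 0 forces x_1 = 0, then 146x_k = lambda x_{k+1} ⇒ x = 0, so R has no eigenvalues. But (R - lambda I) is not surjective for |lambda| < 146: solving (R - lambda I) x = e_1 would require x_n proportional to (lambda/146)^(-n), which is not in l^2. So every |lambda| < 146 lies in the residual spectrum. The boundary |lambda| = 146 is in the approximate point spectrum (the spectrum is closed). Hence sigma(R) is the closed disk of radius 146.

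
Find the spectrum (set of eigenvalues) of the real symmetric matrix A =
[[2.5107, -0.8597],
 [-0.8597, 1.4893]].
sigma(A) ≈ {1, 3}

A is real symmetric, so its spectrum consists of real eigenvalues. Expanding the characteristic polynomial of the displayed matrix gives
  det(λ I - A) = p(λ) = λ^2 + (-4)λ + (3).
Solving p(λ) = 0 yields eigenvalues ≈ 1, 3. (A is shown rounded to 4 decimals, so these recover the underlying integer eigenvalues to within that precision.)
Verification: the trace of A = 4 equals the sum of eigenvalues 4, and det(A) ≈ 3.0001 matches the eigenvalue product 3.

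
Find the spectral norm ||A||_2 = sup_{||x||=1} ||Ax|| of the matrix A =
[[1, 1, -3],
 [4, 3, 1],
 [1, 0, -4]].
||A||_2 ≈ 5.4205 (= sqrt(largest eigenvalue of A^T A))

||A||_2 = sigma_max(A) = sqrt(lambda_max(A^T A)). Form the symmetric matrix M = A^T A =
[[18, 13, -3],
 [13, 10, 0],
 [-3, 0, 26]].
Its characteristic polynomial (trace, sum of principal 2x2 minors, determinant of M give the coefficients) is
  p(λ) = det(λ I - M) = λ^3 - 54λ^2 + 730λ - 196.
No integer candidate from the rational root theorem (±divisors of 196) is a root, so the roots are irrational. The cubic discriminant is Δ = 12453152 > 0, so there are three distinct real roots. p(0) = -196 and p(1) = 481 have opposite signs, so a root lies in (0, 1); Newton's method refines it to λ ≈ 0.274. p(24) = 44 and p(25) = -71 have opposite signs, so a root lies in (24, 25); Newton's method refines it to λ ≈ 24.3446. p(29) = -51 and p(30) = 104 have opposite signs, so a root lies in (29, 30); Newton's method refines it to λ ≈ 29.3814. Check (Vieta): the three roots sum to 54, matching tr M = 54.
So the eigenvalues of A^T A are ≈ 0.274, 24.3446, 29.3814 (all ≥ 0, as they must be for A^T A). The largest is λ_max ≈ 29.3814, hence ||A||_2 = sqrt(λ_max) ≈ 5.4205.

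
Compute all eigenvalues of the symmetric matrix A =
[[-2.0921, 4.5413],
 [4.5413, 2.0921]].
sigma(A) ≈ {-5, 5}

A is real symmetric, so its spectrum consists of real eigenvalues. Expanding the characteristic polynomial of the displayed matrix gives
  det(λ I - A) = p(λ) = λ^2 + (0)λ + (-25).
Solving p(λ) = 0 yields eigenvalues ≈ -5, 5. (A is shown rounded to 4 decimals, so these recover the underlying integer eigenvalues to within that precision.)
Verification: the trace of A = 0 equals the sum of eigenvalues 0, and det(A) ≈ -25.0003 matches the eigenvalue product -25.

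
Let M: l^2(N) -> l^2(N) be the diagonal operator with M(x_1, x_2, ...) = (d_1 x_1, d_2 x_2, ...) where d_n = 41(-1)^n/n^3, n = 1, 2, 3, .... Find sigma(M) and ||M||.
sigma(M) = {41(-1)^n/n^3 : n ≥ 1} ∪ {0}; ||M|| = 41

A bounded diagonal operator on l^2 with diagonal entries d_n has spectrum equal to the closure of {d_n : n ≥ 1}: every d_n is an eigenvalue (with eigenvector e_n), so {d_n} ⊂ sigma(M); the spectrum is closed, so its closure is too; and for lambda not in the closure, (M - lambda I) has bounded inverse (the diagonal entries 1/(d_n - lambda) are bounded). For our sequence d_n = 41(-1)^n/n^3, n = 1, 2, 3, ...:
  - {d_n} = {41(-1)^n/n^3 : n ≥ 1}; the only limit point is 0
  - closure = {41(-1)^n/n^3 : n ≥ 1} ∪ {0}
For the norm: a diagonal operator has ||M|| = sup_n |d_n|. Here |d_n| = 41/n^3 is decreasing, so sup_n |d_n| = |d_1| = 41. So ||M|| = 41.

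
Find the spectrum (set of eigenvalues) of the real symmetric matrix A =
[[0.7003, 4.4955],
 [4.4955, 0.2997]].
sigma(A) ≈ {-4, 5}

A is real symmetric, so its spectrum consists of real eigenvalues. Expanding the characteristic polynomial of the displayed matrix gives
  det(λ I - A) = p(λ) = λ^2 + (-1)λ + (-20).
Solving p(λ) = 0 yields eigenvalues ≈ -4, 5. (A is shown rounded to 4 decimals, so these recover the underlying integer eigenvalues to within that precision.)
Verification: the trace of A = 1 equals the sum of eigenvalues 1, and det(A) ≈ -19.9996 matches the eigenvalue product -20.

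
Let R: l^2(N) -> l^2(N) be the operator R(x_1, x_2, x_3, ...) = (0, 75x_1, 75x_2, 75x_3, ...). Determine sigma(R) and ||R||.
sigma(R) = closed disk {z in C : |z| ≤ 75}; ||R|| = 75

Note R = 75·U where U is the unit right shift (U x)_k = x_{k-1} (with x_0 := 0); so ||R|| = 75||U|| and sigma(R) = 75·sigma(U). ||R x||^2 = sum_{k≥1} |75x_k|^2 = 5625||x||^2, so ||R|| = 75 and sigma(R) ⊂ {|z| ≤ 75}. For any |lambda| < 75, the equation (R - lambda I) x = 0 forces x_1 = 0, then 75x_k = lambda x_{k+1} ⇒ x = 0, so R has no eigenvalues. But (R - lambda I) is not surjective for |lambda| < 75: solving (R - lambda I) x = e_1 would require x_n proportional to (lambda/75)^(-n), which is not in l^2. So every |lambda| < 75 lies in the residual spectrum. The boundary |lambda| = 75 is in the approximate point spectrum (the spectrum is closed). Hence sigma(R) is the closed disk of radius 75.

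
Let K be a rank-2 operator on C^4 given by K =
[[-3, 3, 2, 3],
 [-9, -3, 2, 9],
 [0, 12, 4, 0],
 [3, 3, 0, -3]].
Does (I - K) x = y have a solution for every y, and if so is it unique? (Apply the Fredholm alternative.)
(I - K) is invertible (det(I - K) = -36 ≠ 0), so for every y in C^4 the equation (I - K) x = y has a unique solution.

K has rank 2 and factors as K = U V^T = u1 v1^T + u2 v2^T with u1 = (-1, -1, -2, 0), v1 = (3, -3, -2, -3), u2 = (0, 2, -2, -1), v2 = (-3, -3, 0, 3) (multiplying out reproduces the displayed K). The nonzero eigenvalues of U V^T coincide with those of the 2 x 2 matrix G = V^T U = [[v1·u1, v1·u2], [v2·u1, v2·u2]] = [[4, 1], [6, -9]], and by the Sylvester determinant identity det(I_4 - U V^T) = det(I_2 - V^T U) = det([[-3, -1], [-6, 10]]) = (-3)(10) - (-1)(-6) = -36. (Direct check: I - K =
[[4, -3, -2, -3],
 [9, 4, -2, -9],
 [0, -12, -3, 0],
 [-3, -3, 0, 4]]
has determinant -36.) The finite-dimensional Fredholm alternative says: either (I - K) is invertible, or ker(I - K) ≠ {0} and then range(I - K) = ker((I - K)^*)^⊥, with dim ker(I - K) = dim ker((I - K)^*). Since det(I - K) ≠ 0, 1 is not an eigenvalue of K and ker(I - K) = {0}, so we are in the first case: for every y there is a unique x = (I - K)^(-1) y. (Explicitly, by the Woodbury identity, (I - U V^T)^(-1) = I + U (I_2 - G)^(-1) V^T.)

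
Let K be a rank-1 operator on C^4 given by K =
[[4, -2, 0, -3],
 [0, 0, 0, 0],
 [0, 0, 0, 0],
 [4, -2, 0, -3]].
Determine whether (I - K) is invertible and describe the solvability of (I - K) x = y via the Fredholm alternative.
(I - K) is singular (det(I - K) = 0, i.e. 1 ∈ sigma(K)). (I - K) x = y is solvable iff y ⊥ ker((I - K)^*) = span{(4, -2, 0, -3)}, i.e. iff 4y_1 - 2y_2 - 3y_4 = 0. When solvable, the solutions are x = y + c·(1, 0, 0, 1), c arbitrary (ker(I - K) = span{(1, 0, 0, 1)}, dimension 1).

K has rank 1, so it is an outer product K = u v^T: every row of K is a multiple of one row vector. Reading off the entries, u = (1, 0, 0, 1) and v = (4, -2, 0, -3) (row i of K equals u_i·v^T). A rank-one matrix u v^T satisfies K u = u (v·u) and kills the (3)-dimensional subspace v^⊥, so its characteristic polynomial is lambda^3 (lambda - v·u) with v·u = tr K = 1. Hence the eigenvalues of I - K are 1 (multiplicity 3) and 1 - (1) = 0, so det(I - K) = 0. (Direct check: I - K =
[[-3, 2, 0, 3],
 [0, 1, 0, 0],
 [0, 0, 1, 0],
 [-4, 2, 0, 4]]
has determinant 0.) So 1 is an eigenvalue of K and (I - K) is not invertible. The finite-dimensional Fredholm alternative says: either (I - K) is invertible, or ker(I - K) ≠ {0} and then range(I - K) = ker((I - K)^*)^⊥, with dim ker(I - K) = dim ker((I - K)^*). We are in the second case, so we need both kernels. Kernel of I - K: (I - K) u = u - u (v·u) = u - u = 0, so ker(I - K) = span{u} = span{(1, 0, 0, 1)} (it is exactly 1-dimensional because rank(I - K) = 3). Kernel of the adjoint: K is real, so (I - K)^* = I - K^T = I - v u^T, and (I - v u^T) v = v - v (u·v) = 0; hence ker((I - K)^*) = span{v} = span{(4, -2, 0, -3)}. Therefore (I - K) x = y is solvable iff <y, v> = 0, i.e. iff 4y_1 - 2y_2 - 3y_4 = 0. When this holds, K y = u (v·y) = 0, so (I - K) y = y and x = y is a particular solution; the full solution set is the line x = y + c·u = y + c·(1, 0, 0, 1), c ∈ C.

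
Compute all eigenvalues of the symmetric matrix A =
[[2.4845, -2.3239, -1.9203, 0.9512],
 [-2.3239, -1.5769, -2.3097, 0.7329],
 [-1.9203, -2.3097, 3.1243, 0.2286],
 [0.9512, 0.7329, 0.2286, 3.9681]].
sigma(A) ≈ {-4, 3, 4, 5}

A is real symmetric, so its spectrum consists of real eigenvalues. Expanding the characteristic polynomial of the displayed matrix gives
  det(λ I - A) = p(λ) = λ^4 + (-8)λ^3 + (-1)λ^2 + (128.0016)λ + (-240.0041).
Solving p(λ) = 0 yields eigenvalues ≈ -4, 3, 4, 5. (A is shown rounded to 4 decimals, so these recover the underlying integer eigenvalues to within that precision.)
Verification: the trace of A = 8 equals the sum of eigenvalues 8, and det(A) ≈ -240.0041 matches the eigenvalue product -240.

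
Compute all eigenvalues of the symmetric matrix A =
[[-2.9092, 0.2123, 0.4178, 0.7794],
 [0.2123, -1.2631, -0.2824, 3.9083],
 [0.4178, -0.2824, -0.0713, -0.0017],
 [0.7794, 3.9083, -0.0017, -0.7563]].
sigma(A) ≈ {-5, -3, 0, 3}

A is real symmetric, so its spectrum consists of real eigenvalues. Expanding the characteristic polynomial of the displayed matrix gives
  det(λ I - A) = p(λ) = λ^4 + (5)λ^3 + (-9)λ^2 + (-45)λ + (0.0011).
Solving p(λ) = 0 yields eigenvalues ≈ -5, -3, 0, 3. (A is shown rounded to 4 decimals, so these recover the underlying integer eigenvalues to within that precision.)
Verification: the trace of A = -5 equals the sum of eigenvalues -5, and det(A) ≈ 0.0011 matches the eigenvalue product 0.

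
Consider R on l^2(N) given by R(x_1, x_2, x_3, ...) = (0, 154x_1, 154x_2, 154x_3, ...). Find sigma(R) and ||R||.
sigma(R) = closed disk {z in C : |z| ≤ 154}; ||R|| = 154

Note R = 154·U where U is the unit right shift (U x)_k = x_{k-1} (with x_0 := 0); so ||R|| = 154||U|| and sigma(R) = 154·sigma(U). ||R x||^2 = sum_{k≥1} |154x_k|^2 = 23716||x||^2, so ||R|| = 154 and sigma(R) ⊂ {|z| ≤ 154}. For any |lambda| < 154, the equation (R - lambda I) x = 0 forces x_1 = 0, then 154x_k = lambda x_{k+1} ⇒ x = 0, so R has no eigenvalues. But (R - lambda I) is not surjective for |lambda| < 154: solving (R - lambda I) x = e_1 would require x_n proportional to (lambda/154)^(-n), which is not in l^2. So every |lambda| < 154 lies in the residual spectrum. The boundary |lambda| = 154 is in the approximate point spectrum (the spectrum is closed). Hence sigma(R) is the closed disk of radius 154.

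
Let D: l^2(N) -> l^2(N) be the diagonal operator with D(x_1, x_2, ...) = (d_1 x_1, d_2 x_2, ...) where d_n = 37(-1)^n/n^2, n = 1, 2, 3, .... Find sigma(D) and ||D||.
sigma(D) = {37(-1)^n/n^2 : n ≥ 1} ∪ {0}; ||D|| = 37

A bounded diagonal operator on l^2 with diagonal entries d_n has spectrum equal to the closure of {d_n : n ≥ 1}: every d_n is an eigenvalue (with eigenvector e_n), so {d_n} ⊂ sigma(D); the spectrum is closed, so its closure is too; and for lambda not in the closure, (D - lambda I) has bounded inverse (the diagonal entries 1/(d_n - lambda) are bounded). For our sequence d_n = 37(-1)^n/n^2, n = 1, 2, 3, ...:
  - {d_n} = {37(-1)^n/n^2 : n ≥ 1}; the only limit point is 0
  - closure = {37(-1)^n/n^2 : n ≥ 1} ∪ {0}
For the norm: a diagonal operator has ||D|| = sup_n |d_n|. Here |d_n| = 37/n^2 is decreasing, so sup_n |d_n| = |d_1| = 37. So ||D|| = 37.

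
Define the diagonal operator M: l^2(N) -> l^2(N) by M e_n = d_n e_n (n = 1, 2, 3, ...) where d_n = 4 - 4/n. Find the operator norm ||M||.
||M|| = 4

For a diagonal operator on l^2 with entries d_n, ||M|| = sup_n |d_n|. Here d_1 = 0, d_2 = 2, ..., and d_n = 4 - 4/n increases monotonically toward 4. All terms lie in [0, 4), so |d_n| = d_n and the supremum is the limit 4, which is not attained by any individual d_n. Hence ||M|| = 4.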